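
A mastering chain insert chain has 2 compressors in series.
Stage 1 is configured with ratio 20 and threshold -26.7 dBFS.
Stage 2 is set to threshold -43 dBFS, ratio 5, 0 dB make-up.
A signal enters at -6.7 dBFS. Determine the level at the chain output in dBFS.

-39.54 dBFS

Stage 1: 20 dB above -26.7 dBFS, reduced 20:1 to 1 dB above → -25.7 dBFS.
Stage 2: 17.3 dB above -43 dBFS, reduced 5:1 to 3.46 dB above → -39.54 dBFS.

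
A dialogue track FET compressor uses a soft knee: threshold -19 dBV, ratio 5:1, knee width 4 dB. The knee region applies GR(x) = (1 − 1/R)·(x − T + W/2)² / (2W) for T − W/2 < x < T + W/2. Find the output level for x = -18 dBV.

-18.9 dBV

x − T + W/2 = -18 − (-19) + 2 = 3.
GR = (1 − 1/5) × 3² / 8 = 0.8 × 9 / 8 = 0.9 dB.
Output = -18 − 0.9 = -18.9 dBV.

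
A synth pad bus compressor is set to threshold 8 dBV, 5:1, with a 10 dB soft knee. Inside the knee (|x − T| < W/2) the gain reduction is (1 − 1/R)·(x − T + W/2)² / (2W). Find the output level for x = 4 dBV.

x − T + W/2 = 4 − 8 + 5 = 1.
GR = (1 − 1/5) × 1² / 20 = 0.8 × 1 / 20 = 0.04 dB.
Output = 4 − 0.04 = 3.96 dBV.

3.96 dBV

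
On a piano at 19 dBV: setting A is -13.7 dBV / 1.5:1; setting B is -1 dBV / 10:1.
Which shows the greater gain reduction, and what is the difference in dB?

A: overshoot 32.7 dB → output overshoot 21.8 dB → GR 10.9 dB.
B: overshoot 20 dB → output overshoot 2 dB → GR 18 dB.
Difference: 7.1 dB in favour of B.

B, by 7.1 dB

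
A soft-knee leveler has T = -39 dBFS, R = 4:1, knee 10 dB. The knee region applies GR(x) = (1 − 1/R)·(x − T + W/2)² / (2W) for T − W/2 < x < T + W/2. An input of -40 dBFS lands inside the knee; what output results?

-40.6 dBFS

x − T + W/2 = -40 − (-39) + 5 = 4.
GR = (1 − 1/4) × 4² / 20 = 0.75 × 16 / 20 = 0.6 dB.
Output = -40 − 0.6 = -40.6 dBFS.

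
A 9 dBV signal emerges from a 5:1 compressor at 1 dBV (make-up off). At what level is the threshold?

Input is 10 dB above T (since output overshoot × R = input overshoot: (1 − T)·5 = 9 − T gives T = -1 dBV).
Check: -1 + (9 − (-1))/5 = -1 + 2 = 1 dBV. ✓

-1 dBV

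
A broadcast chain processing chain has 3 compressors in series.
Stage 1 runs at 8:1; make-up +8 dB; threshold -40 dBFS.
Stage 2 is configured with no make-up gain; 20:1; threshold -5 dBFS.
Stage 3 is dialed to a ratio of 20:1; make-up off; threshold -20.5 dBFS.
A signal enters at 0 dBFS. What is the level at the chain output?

Stage 1: overshoot 40 dB → 40/8 = 5 dB → -35 dBFS; +8 dB make-up → -27 dBFS.
Stage 2: below threshold (-27 ≤ -5); passes unchanged; output -27 dBFS.
Stage 3: -27 dBFS is at or below the -20.5 dBFS threshold — no compression; output -27 dBFS.

-27 dBFS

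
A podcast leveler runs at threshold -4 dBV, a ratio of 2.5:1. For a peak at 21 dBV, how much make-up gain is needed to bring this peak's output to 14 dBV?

The peak compresses to -4 + 25/2.5 = 6 dBV.
To reach 14 dBV requires 14 − 6 = 8 dB of make-up.

8 dB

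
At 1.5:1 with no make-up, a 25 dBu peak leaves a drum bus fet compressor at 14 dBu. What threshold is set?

-8 dBu

Gain reduction = 25 − 14 = 11 dB; output overshoot = GR / (R − 1) = 11 / 0.5 = 22 dB.
Threshold = output − output overshoot = 14 − 22 = -8 dBu.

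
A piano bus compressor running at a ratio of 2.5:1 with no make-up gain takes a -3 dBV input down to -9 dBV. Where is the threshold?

Gain reduction = -3 − (-9) = 6 dB; output overshoot = GR / (R − 1) = 6 / 1.5 = 4 dB.
Threshold = output − output overshoot = -9 − 4 = -13 dBV.

-13 dBV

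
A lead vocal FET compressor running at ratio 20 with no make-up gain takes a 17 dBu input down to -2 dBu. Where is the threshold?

Let T be the threshold. Output overshoot = (input overshoot)/R, so -2 − T = (17 − T)/20.
20·(-2 − T) = 17 − T → 19·T = -40 − 17 = -57.
T = -57/19 = -3 dBu.

-3 dBu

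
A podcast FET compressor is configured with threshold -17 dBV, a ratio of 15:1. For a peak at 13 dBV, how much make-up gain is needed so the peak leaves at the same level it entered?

28 dB

The peak compresses to -17 + 30/15 = -15 dBV.
To reach 13 dBV requires 13 − (-15) = 28 dB of make-up.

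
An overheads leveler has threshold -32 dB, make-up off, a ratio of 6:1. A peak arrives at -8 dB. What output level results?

-8 dB sits 24 dB over threshold.
6:1 compression reduces that to 24/6 = 4 dB over.
So the level is -32 + 4 = -28 dB.

-28 dB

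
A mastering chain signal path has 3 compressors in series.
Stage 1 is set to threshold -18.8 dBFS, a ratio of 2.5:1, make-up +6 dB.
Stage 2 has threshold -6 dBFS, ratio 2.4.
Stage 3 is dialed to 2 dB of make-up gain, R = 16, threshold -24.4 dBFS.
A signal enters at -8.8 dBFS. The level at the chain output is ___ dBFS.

-21.425 dBFS

Stage 1: overshoot 10 dB → 10/2.5 = 4 dB → -14.8 dBFS; +6 dB make-up → -8.8 dBFS.
Stage 2: below threshold (-8.8 ≤ -6); passes unchanged; output -8.8 dBFS.
Stage 3: 15.6 dB above -24.4 dBFS, reduced 16:1 to 0.975 dB above → -23.425 dBFS; +2 dB make-up → -21.425 dBFS.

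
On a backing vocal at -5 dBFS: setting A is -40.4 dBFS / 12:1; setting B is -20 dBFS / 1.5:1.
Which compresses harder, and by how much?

A: GR = 35.4 − 35.4/12 = 32.45 dB.
B: GR = 15 − 15/1.5 = 5 dB.
A applies 27.45 dB more gain reduction.

A, by 27.45 dB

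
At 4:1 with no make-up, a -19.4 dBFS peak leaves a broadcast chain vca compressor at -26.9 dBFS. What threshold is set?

-29.4 dBFS

Let T be the threshold. Output overshoot = (input overshoot)/R, so -26.9 − T = (-19.4 − T)/4.
4·(-26.9 − T) = -19.4 − T → 3·T = -107.6 − (-19.4) = -88.2.
T = -88.2/3 = -29.4 dBFS.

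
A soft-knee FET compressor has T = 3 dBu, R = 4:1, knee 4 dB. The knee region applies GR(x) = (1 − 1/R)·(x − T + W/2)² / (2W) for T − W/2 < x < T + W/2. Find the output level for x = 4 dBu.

x − T + W/2 = 4 − 3 + 2 = 3.
GR = (1 − 1/4) × 3² / 8 = 0.75 × 9 / 8 = 0.84375 dB.
Output = 4 − 0.84375 = 3.15625 dBu.

3.15625 dBu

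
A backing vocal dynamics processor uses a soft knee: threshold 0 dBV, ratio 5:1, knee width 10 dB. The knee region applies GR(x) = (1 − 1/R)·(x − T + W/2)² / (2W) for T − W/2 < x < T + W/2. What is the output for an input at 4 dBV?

x − T + W/2 = 4 − 0 + 5 = 9.
GR = (1 − 1/5) × 9² / 20 = 0.8 × 81 / 20 = 3.24 dB.
Output = 4 − 3.24 = 0.76 dBV.

0.76 dBV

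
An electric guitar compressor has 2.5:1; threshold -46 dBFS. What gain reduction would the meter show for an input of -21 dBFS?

The signal is 25 dB above threshold.
After 2.5:1 compression the overshoot becomes 25/2.5 = 10 dB.
So the signal is attenuated by 25 − 10 = 15 dB.

15 dB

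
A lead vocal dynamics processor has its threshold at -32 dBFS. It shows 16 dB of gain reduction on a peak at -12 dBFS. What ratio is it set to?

Input overshoot = -12 − (-32) = 20 dB.
Output overshoot = 20 − 16 = 4 dB.
Ratio = input overshoot / output overshoot = 20 / 4 = 5.

5:1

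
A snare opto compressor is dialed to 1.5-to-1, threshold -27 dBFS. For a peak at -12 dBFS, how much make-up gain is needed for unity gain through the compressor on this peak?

5 dB

The peak compresses to -27 + 15/1.5 = -17 dBFS.
To reach -12 dBFS requires -12 − (-17) = 5 dB of make-up.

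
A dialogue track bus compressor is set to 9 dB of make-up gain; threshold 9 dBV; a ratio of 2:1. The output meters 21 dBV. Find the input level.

Remove make-up: 21 − 9 = 12 dBV.
That's 3 dB above the 9 dBV threshold.
Input overshoot = R × output overshoot = 6 dB → input = 9 + 6 = 15 dBV.

15 dBV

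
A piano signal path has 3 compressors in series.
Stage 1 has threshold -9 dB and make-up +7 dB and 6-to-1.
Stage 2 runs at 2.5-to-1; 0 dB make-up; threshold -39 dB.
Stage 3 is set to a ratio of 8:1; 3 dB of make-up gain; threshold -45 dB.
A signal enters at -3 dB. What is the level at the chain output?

-39.35 dB

Stage 1: -3 dB is 6 dB over -9 dB; at 6:1 that becomes 1 dB over, giving -8 dB; +7 dB make-up → -1 dB.
Stage 2: 38 dB above -39 dB, reduced 2.5:1 to 15.2 dB above → -23.8 dB.
Stage 3: 21.2 dB above -45 dB, reduced 8:1 to 2.65 dB above → -42.35 dB; +3 dB make-up → -39.35 dB.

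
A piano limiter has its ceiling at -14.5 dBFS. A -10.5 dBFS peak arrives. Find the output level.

The limiter clamps the peak to its -14.5 dBFS ceiling.

-14.5 dBFS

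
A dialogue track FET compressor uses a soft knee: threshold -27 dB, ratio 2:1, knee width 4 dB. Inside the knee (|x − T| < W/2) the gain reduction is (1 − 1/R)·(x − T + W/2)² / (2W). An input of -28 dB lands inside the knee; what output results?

-28.0625 dB

x − T + W/2 = -28 − (-27) + 2 = 1.
GR = (1 − 1/2) × 1² / 8 = 0.5 × 1 / 8 = 0.0625 dB.
Output = -28 − 0.0625 = -28.0625 dB.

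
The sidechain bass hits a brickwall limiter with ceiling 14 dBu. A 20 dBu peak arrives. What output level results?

At ∞:1, everything above 14 dBu is held at the ceiling.

14 dBu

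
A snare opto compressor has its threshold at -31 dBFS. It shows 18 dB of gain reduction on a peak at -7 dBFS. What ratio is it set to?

Input overshoot = -7 − (-31) = 24 dB.
Output overshoot = 24 − 18 = 6 dB.
Ratio = input overshoot / output overshoot = 24 / 6 = 4.

4:1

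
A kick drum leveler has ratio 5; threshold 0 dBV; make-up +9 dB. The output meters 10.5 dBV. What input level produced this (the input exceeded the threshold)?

7.5 dBV

Before make-up, the level was 10.5 − 9 = 1.5 dBV.
Post-compression overshoot = 1.5 − 0 = 1.5 dB.
Undo the ratio: input overshoot = 1.5 × 5 = 7.5 dB, giving input = 7.5 dBV.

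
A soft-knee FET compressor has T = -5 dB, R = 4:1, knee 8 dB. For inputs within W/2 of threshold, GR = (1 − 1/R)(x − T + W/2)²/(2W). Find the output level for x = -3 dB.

x − T + W/2 = -3 − (-5) + 4 = 6.
GR = (1 − 1/4) × 6² / 16 = 0.75 × 36 / 16 = 1.6875 dB.
Output = -3 − 1.6875 = -4.6875 dB.

-4.6875 dB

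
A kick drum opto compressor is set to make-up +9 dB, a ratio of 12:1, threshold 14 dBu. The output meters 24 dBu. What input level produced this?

Before make-up, the level was 24 − 9 = 15 dBu.
Post-compression overshoot = 15 − 14 = 1 dB.
Undo the ratio: input overshoot = 1 × 12 = 12 dB, giving input = 26 dBu.

26 dBu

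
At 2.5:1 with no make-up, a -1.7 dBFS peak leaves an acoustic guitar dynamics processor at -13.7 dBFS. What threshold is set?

-21.7 dBFS

Let T be the threshold. Output overshoot = (input overshoot)/R, so -13.7 − T = (-1.7 − T)/2.5.
2.5·(-13.7 − T) = -1.7 − T → 1.5·T = -34.25 − (-1.7) = -32.55.
T = -32.55/1.5 = -21.7 dBFS.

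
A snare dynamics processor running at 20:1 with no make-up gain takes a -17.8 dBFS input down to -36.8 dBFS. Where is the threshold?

Gain reduction = -17.8 − (-36.8) = 19 dB; output overshoot = GR / (R − 1) = 19 / 19 = 1 dB.
Threshold = output − output overshoot = -36.8 − 1 = -37.8 dBFS.

-37.8 dBFS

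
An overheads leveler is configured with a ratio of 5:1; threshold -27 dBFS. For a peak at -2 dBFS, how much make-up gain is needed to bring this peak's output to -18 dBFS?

4 dB

The peak compresses to -27 + 25/5 = -22 dBFS.
To reach -18 dBFS requires -18 − (-22) = 4 dB of make-up.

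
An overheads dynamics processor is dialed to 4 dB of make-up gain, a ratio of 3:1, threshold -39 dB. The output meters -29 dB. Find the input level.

Stripping the +4 dB make-up gives -33 dB at the gain stage.
That's 6 dB above the -39 dB threshold.
Before 3:1 compression the overshoot was 6 × 3 = 18 dB, so input = -39 + 18 = -21 dB.

-21 dB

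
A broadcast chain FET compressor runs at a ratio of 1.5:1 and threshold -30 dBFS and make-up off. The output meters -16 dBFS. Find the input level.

The compressed level sits -16 − (-30) = 14 dB over threshold.
Undo the ratio: input overshoot = 14 × 1.5 = 21 dB, giving input = -9 dBFS.

-9 dBFS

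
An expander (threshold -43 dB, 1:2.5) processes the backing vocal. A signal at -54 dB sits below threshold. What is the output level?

Undershoot = (-43) − (-54) = 11 dB.
At 1:2.5, that expands to 27.5 dB under threshold.
Output = -43 − 27.5 = -70.5 dB.

-70.5 dB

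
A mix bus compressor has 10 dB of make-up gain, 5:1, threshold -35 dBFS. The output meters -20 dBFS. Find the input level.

Before make-up, the level was -20 − 10 = -30 dBFS.
The compressed level sits -30 − (-35) = 5 dB over threshold.
Undo the ratio: input overshoot = 5 × 5 = 25 dB, giving input = -10 dBFS.

-10 dBFS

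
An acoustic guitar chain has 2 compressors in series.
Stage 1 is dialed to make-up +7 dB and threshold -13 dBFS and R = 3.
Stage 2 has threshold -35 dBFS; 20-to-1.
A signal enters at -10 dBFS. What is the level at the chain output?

Stage 1: 3 dB above -13 dBFS, reduced 3:1 to 1 dB above → -12 dBFS; +7 dB make-up → -5 dBFS.
Stage 2: overshoot 30 dB → 30/20 = 1.5 dB → -33.5 dBFS.

-33.5 dBFS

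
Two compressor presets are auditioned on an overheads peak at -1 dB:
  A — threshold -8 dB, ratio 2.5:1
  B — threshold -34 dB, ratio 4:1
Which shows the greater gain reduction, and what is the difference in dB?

B, by 20.55 dB

A: GR = 7 − 7/2.5 = 4.2 dB.
B: GR = 33 − 33/4 = 24.75 dB.
B reduces 20.55 dB more.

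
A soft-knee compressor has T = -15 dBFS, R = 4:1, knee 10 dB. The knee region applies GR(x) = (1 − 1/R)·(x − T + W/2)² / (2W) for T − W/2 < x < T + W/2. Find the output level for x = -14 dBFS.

-15.35 dBFS

x − T + W/2 = -14 − (-15) + 5 = 6.
GR = (1 − 1/4) × 6² / 20 = 0.75 × 36 / 20 = 1.35 dB.
Output = -14 − 1.35 = -15.35 dBFS.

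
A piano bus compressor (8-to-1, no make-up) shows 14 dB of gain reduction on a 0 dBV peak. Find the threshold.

-16 dBV

Let T be the threshold. Output overshoot = (input overshoot)/R, so -14 − T = (0 − T)/8.
8·(-14 − T) = 0 − T → 7·T = -112 − 0 = -112.
T = -112/7 = -16 dBV.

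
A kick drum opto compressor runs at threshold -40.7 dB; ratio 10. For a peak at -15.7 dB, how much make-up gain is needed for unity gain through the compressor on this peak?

22.5 dB

The peak compresses to -40.7 + 25/10 = -38.2 dB.
To reach -15.7 dB requires -15.7 − (-38.2) = 22.5 dB of make-up.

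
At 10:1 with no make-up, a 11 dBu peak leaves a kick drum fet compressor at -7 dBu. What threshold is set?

Input is 20 dB above T (since output overshoot × R = input overshoot: (-7 − T)·10 = 11 − T gives T = -9 dBu).
Check: -9 + (11 − (-9))/10 = -9 + 2 = -7 dBu. ✓

-9 dBu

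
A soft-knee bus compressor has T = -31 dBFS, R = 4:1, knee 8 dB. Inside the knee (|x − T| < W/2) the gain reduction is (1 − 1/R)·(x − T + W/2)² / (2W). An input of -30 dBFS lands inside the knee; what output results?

-31.171875 dBFS

x − T + W/2 = -30 − (-31) + 4 = 5.
GR = (1 − 1/4) × 5² / 16 = 0.75 × 25 / 16 = 1.171875 dB.
Output = -30 − 1.171875 = -31.171875 dBFS.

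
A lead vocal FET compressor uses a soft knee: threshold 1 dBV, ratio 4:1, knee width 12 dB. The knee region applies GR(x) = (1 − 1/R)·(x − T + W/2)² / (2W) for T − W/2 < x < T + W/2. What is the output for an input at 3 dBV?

x − T + W/2 = 3 − 1 + 6 = 8.
GR = (1 − 1/4) × 8² / 24 = 0.75 × 64 / 24 = 2 dB.
Output = 3 − 2 = 1 dBV.

1 dBV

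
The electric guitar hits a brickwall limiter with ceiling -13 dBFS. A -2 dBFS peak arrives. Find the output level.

A brickwall limiter is an ∞:1 compressor: any input above the ceiling is clamped to -13 dBFS.

-13 dBFS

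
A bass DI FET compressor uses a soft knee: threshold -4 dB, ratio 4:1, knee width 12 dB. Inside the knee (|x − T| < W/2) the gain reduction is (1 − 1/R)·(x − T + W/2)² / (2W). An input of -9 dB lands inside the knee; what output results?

-9.03125 dB

x − T + W/2 = -9 − (-4) + 6 = 1.
GR = (1 − 1/4) × 1² / 24 = 0.75 × 1 / 24 = 0.03125 dB.
Output = -9 − 0.03125 = -9.03125 dB.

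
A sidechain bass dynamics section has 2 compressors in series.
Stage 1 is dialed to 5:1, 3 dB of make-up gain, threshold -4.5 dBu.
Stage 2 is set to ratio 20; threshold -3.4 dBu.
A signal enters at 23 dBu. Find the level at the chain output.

Stage 1: overshoot 27.5 dB → 27.5/5 = 5.5 dB → 1 dBu; +3 dB make-up → 4 dBu.
Stage 2: overshoot 7.4 dB → 7.4/20 = 0.37 dB → -3.03 dBu.

-3.03 dBu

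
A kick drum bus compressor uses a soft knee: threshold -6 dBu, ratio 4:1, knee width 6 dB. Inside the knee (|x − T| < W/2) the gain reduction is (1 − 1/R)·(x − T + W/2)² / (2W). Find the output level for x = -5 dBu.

-6 dBu

x − T + W/2 = -5 − (-6) + 3 = 4.
GR = (1 − 1/4) × 4² / 12 = 0.75 × 16 / 12 = 1 dB.
Output = -5 − 1 = -6 dBu.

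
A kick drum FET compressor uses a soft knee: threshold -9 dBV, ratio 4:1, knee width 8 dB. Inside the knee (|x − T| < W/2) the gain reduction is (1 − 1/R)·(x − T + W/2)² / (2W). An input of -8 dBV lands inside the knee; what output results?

x − T + W/2 = -8 − (-9) + 4 = 5.
GR = (1 − 1/4) × 5² / 16 = 0.75 × 25 / 16 = 1.171875 dB.
Output = -8 − 1.171875 = -9.171875 dBV.

-9.171875 dBV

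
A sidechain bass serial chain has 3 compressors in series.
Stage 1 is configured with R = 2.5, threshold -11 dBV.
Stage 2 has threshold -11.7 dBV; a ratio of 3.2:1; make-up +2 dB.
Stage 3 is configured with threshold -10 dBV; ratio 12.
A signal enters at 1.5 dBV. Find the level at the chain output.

-9.826562 dBV

Stage 1: overshoot 12.5 dB → 12.5/2.5 = 5 dB → -6 dBV.
Stage 2: 5.7 dB above -11.7 dBV, reduced 3.2:1 to 1.78125 dB above → -9.91875 dBV; +2 dB make-up → -7.91875 dBV.
Stage 3: 2.08125 dB above -10 dBV, reduced 12:1 to 0.173437 dB above → -9.826562 dBV.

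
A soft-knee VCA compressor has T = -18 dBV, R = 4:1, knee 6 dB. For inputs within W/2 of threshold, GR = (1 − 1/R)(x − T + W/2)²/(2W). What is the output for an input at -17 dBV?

-18 dBV

x − T + W/2 = -17 − (-18) + 3 = 4.
GR = (1 − 1/4) × 4² / 12 = 0.75 × 16 / 12 = 1 dB.
Output = -17 − 1 = -18 dBV.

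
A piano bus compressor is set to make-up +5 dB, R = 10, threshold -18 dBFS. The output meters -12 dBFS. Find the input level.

-8 dBFS

Stripping the +5 dB make-up gives -17 dBFS at the gain stage.
The compressed level sits -17 − (-18) = 1 dB over threshold.
Undo the ratio: input overshoot = 1 × 10 = 10 dB, giving input = -8 dBFS.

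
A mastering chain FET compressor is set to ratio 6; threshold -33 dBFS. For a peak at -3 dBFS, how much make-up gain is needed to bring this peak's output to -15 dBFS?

The peak compresses to -33 + 30/6 = -28 dBFS.
To reach -15 dBFS requires -15 − (-28) = 13 dB of make-up.

13 dB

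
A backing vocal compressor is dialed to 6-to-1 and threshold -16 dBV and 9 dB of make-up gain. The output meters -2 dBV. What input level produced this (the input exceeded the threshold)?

14 dBV

Remove make-up: -2 − 9 = -11 dBV.
The compressed level sits -11 − (-16) = 5 dB over threshold.
Before 6:1 compression the overshoot was 5 × 6 = 30 dB, so input = -16 + 30 = 14 dBV.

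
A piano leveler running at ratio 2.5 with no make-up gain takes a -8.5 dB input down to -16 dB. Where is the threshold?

-21 dB

Let T be the threshold. Output overshoot = (input overshoot)/R, so -16 − T = (-8.5 − T)/2.5.
2.5·(-16 − T) = -8.5 − T → 1.5·T = -40 − (-8.5) = -31.5.
T = -31.5/1.5 = -21 dB.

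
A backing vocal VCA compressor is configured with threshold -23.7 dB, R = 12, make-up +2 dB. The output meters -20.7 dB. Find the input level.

Before make-up, the level was -20.7 − 2 = -22.7 dB.
That's 1 dB above the -23.7 dB threshold.
Input overshoot = R × output overshoot = 12 dB → input = -23.7 + 12 = -11.7 dB.

-11.7 dB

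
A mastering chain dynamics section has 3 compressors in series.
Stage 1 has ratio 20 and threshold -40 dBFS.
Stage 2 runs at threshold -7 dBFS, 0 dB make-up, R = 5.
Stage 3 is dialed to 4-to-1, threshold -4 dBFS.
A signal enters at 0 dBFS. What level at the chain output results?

Stage 1: 40 dB above -40 dBFS, reduced 20:1 to 2 dB above → -38 dBFS.
Stage 2: -38 dBFS is at or below the -7 dBFS threshold — no compression; output -38 dBFS.
Stage 3: -38 dBFS is at or below the -4 dBFS threshold — no compression; output -38 dBFS.

-38 dBFS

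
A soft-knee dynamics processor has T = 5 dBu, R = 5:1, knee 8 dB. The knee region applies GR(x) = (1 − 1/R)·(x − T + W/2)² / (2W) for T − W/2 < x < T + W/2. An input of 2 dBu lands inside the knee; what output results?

x − T + W/2 = 2 − 5 + 4 = 1.
GR = (1 − 1/5) × 1² / 16 = 0.8 × 1 / 16 = 0.05 dB.
Output = 2 − 0.05 = 1.95 dBu.

1.95 dBu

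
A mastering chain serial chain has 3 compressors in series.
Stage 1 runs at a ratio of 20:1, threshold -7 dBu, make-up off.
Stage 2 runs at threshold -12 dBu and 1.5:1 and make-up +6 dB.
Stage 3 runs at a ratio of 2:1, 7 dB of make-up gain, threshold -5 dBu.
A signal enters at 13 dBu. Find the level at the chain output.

Stage 1: overshoot 20 dB → 20/20 = 1 dB → -6 dBu.
Stage 2: 6 dB above -12 dBu, reduced 1.5:1 to 4 dB above → -8 dBu; +6 dB make-up → -2 dBu.
Stage 3: 3 dB above -5 dBu, reduced 2:1 to 1.5 dB above → -3.5 dBu; +7 dB make-up → 3.5 dBu.

3.5 dBu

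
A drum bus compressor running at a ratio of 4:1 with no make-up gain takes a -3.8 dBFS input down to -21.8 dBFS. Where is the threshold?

Input is 24 dB above T (since output overshoot × R = input overshoot: (-21.8 − T)·4 = -3.8 − T gives T = -27.8 dBFS).
Check: -27.8 + (-3.8 − (-27.8))/4 = -27.8 + 6 = -21.8 dBFS. ✓

-27.8 dBFS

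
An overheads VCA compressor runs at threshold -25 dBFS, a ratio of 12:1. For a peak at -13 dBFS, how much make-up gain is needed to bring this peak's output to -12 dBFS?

12 dB

Overshoot 12 dB → 12/12 = 1 dB after compression, so the compressed level is -25 + 1 = -24 dBFS.
Make-up = target − compressed = -12 − (-24) = 12 dB.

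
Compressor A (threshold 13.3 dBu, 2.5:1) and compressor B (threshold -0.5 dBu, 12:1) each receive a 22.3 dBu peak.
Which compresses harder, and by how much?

B, by 15.5 dB

A: GR = 9 − 9/2.5 = 5.4 dB.
B: GR = 22.8 − 22.8/12 = 20.9 dB.
Difference: 15.5 dB in favour of B.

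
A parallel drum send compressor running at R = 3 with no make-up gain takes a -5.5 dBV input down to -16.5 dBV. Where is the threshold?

Gain reduction = -5.5 − (-16.5) = 11 dB; output overshoot = GR / (R − 1) = 11 / 2 = 5.5 dB.
Threshold = output − output overshoot = -16.5 − 5.5 = -22 dBV.

-22 dBV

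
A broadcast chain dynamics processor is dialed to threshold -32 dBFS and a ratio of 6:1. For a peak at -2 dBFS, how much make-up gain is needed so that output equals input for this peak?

25 dB

The peak compresses to -32 + 30/6 = -27 dBFS.
To reach -2 dBFS requires -2 − (-27) = 25 dB of make-up.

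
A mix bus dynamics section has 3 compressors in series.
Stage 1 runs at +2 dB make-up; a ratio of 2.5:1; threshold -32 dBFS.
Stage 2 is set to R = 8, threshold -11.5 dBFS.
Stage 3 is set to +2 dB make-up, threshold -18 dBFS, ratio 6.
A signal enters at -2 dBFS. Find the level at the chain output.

-16 dBFS

Stage 1: 30 dB above -32 dBFS, reduced 2.5:1 to 12 dB above → -20 dBFS; +2 dB make-up → -18 dBFS.
Stage 2: below threshold (-18 ≤ -11.5); passes unchanged; output -18 dBFS.
Stage 3: below threshold (-18 ≤ -18); passes unchanged; make-up brings it to -16 dBFS.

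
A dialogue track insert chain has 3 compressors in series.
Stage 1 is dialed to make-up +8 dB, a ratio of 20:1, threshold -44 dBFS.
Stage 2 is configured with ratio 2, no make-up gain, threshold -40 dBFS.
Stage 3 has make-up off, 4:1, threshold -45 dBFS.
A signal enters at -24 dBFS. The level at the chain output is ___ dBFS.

Stage 1: -24 dBFS is 20 dB over -44 dBFS; at 20:1 that becomes 1 dB over, giving -43 dBFS; +8 dB make-up → -35 dBFS.
Stage 2: -35 dBFS is 5 dB over -40 dBFS; at 2:1 that becomes 2.5 dB over, giving -37.5 dBFS.
Stage 3: -37.5 dBFS is 7.5 dB over -45 dBFS; at 4:1 that becomes 1.875 dB over, giving -43.125 dBFS.

-43.125 dBFS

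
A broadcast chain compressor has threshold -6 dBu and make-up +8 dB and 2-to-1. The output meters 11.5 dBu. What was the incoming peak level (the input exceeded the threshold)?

13 dBu

Before make-up, the level was 11.5 − 8 = 3.5 dBu.
Post-compression overshoot = 3.5 − (-6) = 9.5 dB.
Before 2:1 compression the overshoot was 9.5 × 2 = 19 dB, so input = -6 + 19 = 13 dBu.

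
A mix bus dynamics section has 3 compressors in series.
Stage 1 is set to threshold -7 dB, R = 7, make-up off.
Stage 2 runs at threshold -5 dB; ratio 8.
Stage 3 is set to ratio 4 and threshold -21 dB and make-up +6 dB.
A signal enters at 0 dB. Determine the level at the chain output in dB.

Stage 1: overshoot 7 dB → 7/7 = 1 dB → -6 dB.
Stage 2: -6 dB ≤ -5 dB, so stage 2 doesn't engage; output -6 dB.
Stage 3: overshoot 15 dB → 15/4 = 3.75 dB → -17.25 dB; +6 dB make-up → -11.25 dB.

-11.25 dB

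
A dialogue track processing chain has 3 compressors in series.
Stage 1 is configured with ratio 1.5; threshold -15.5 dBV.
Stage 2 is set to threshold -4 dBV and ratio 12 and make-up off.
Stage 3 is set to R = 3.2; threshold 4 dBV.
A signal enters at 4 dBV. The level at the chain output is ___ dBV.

Stage 1: overshoot 19.5 dB → 19.5/1.5 = 13 dB → -2.5 dBV.
Stage 2: 1.5 dB above -4 dBV, reduced 12:1 to 0.125 dB above → -3.875 dBV.
Stage 3: -3.875 dBV ≤ 4 dBV, so stage 3 doesn't engage; output -3.875 dBV.

-3.875 dBV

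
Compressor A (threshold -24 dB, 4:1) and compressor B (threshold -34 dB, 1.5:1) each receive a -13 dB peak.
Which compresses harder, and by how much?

A: GR = 11 − 11/4 = 8.25 dB.
B: GR = 21 − 21/1.5 = 7 dB.
Difference: 1.25 dB in favour of A.

A, by 1.25 dB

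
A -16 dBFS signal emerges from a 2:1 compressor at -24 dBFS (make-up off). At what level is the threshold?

-32 dBFS

Gain reduction = -16 − (-24) = 8 dB; output overshoot = GR / (R − 1) = 8 / 1 = 8 dB.
Threshold = output − output overshoot = -24 − 8 = -32 dBFS.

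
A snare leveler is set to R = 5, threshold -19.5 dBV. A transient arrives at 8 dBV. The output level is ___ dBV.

Overshoot: 8 − (-19.5) = 27.5 dB.
The 27.5 dB excess becomes 5.5 dB after 5:1 reduction.
That puts the output at -14 dBV.

-14 dBV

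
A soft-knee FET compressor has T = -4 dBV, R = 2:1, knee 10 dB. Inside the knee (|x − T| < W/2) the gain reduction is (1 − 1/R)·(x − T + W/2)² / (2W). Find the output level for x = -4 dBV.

-4.625 dBV

x − T + W/2 = -4 − (-4) + 5 = 5.
GR = (1 − 1/2) × 5² / 20 = 0.5 × 25 / 20 = 0.625 dB.
Output = -4 − 0.625 = -4.625 dBV.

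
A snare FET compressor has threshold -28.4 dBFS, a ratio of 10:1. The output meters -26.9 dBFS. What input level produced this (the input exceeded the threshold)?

-13.4 dBFS

That's 1.5 dB above the -28.4 dBFS threshold.
Before 10:1 compression the overshoot was 1.5 × 10 = 15 dB, so input = -28.4 + 15 = -13.4 dBFS.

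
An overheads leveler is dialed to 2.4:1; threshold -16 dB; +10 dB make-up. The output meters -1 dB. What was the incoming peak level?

-4 dB

Stripping the +10 dB make-up gives -11 dB at the gain stage.
That's 5 dB above the -16 dB threshold.
Before 2.4:1 compression the overshoot was 5 × 2.4 = 12 dB, so input = -16 + 12 = -4 dB.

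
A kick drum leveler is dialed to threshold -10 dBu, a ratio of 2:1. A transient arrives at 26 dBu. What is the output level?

The input is 36 dB above the -10 dBu threshold.
2:1 compression reduces that to 36/2 = 18 dB over.
So the level is -10 + 18 = 8 dBu.

8 dBu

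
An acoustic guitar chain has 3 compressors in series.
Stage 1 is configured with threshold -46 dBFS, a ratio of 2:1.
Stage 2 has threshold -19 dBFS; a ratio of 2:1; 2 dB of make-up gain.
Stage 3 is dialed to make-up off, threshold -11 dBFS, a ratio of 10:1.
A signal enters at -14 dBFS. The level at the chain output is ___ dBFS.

Stage 1: overshoot 32 dB → 32/2 = 16 dB → -30 dBFS.
Stage 2: below threshold (-30 ≤ -19); passes unchanged; make-up brings it to -28 dBFS.
Stage 3: -28 dBFS ≤ -11 dBFS, so stage 3 doesn't engage; output -28 dBFS.

-28 dBFS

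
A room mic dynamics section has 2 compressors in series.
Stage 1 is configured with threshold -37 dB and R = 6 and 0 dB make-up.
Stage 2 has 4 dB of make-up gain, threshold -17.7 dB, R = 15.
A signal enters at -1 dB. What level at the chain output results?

-27 dB

Stage 1: -1 dB is 36 dB over -37 dB; at 6:1 that becomes 6 dB over, giving -31 dB.
Stage 2: below threshold (-31 ≤ -17.7); passes unchanged; make-up brings it to -27 dB.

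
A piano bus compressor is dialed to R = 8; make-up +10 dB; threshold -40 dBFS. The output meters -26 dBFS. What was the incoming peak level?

-8 dBFS

Remove make-up: -26 − 10 = -36 dBFS.
Post-compression overshoot = -36 − (-40) = 4 dB.
Undo the ratio: input overshoot = 4 × 8 = 32 dB, giving input = -8 dBFS.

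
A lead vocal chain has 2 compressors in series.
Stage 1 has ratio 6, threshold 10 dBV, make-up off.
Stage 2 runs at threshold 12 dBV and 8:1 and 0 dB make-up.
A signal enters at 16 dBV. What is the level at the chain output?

Stage 1: 6 dB above 10 dBV, reduced 6:1 to 1 dB above → 11 dBV.
Stage 2: 11 dBV ≤ 12 dBV, so stage 2 doesn't engage; output 11 dBV.

11 dBV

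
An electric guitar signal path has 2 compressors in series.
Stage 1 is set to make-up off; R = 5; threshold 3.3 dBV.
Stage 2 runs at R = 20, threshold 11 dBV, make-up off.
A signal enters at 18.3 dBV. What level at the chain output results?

6.3 dBV

Stage 1: 15 dB above 3.3 dBV, reduced 5:1 to 3 dB above → 6.3 dBV.
Stage 2: 6.3 dBV is at or below the 11 dBV threshold — no compression; output 6.3 dBV.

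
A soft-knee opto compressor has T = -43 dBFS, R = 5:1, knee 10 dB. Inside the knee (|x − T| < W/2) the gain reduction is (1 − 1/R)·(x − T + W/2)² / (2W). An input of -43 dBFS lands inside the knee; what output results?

-44 dBFS

x − T + W/2 = -43 − (-43) + 5 = 5.
GR = (1 − 1/5) × 5² / 20 = 0.8 × 25 / 20 = 1 dB.
Output = -43 − 1 = -44 dBFS.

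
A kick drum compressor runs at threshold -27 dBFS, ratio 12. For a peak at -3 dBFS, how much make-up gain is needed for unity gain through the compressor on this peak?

22 dB

Overshoot 24 dB → 24/12 = 2 dB after compression, so the compressed level is -27 + 2 = -25 dBFS.
Make-up = target − compressed = -3 − (-25) = 22 dB.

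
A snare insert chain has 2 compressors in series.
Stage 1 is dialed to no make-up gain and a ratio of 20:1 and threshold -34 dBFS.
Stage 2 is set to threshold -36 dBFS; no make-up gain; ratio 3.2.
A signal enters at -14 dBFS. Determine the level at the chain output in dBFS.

-35.0625 dBFS

Stage 1: -14 dBFS is 20 dB over -34 dBFS; at 20:1 that becomes 1 dB over, giving -33 dBFS.
Stage 2: 3 dB above -36 dBFS, reduced 3.2:1 to 0.9375 dB above → -35.0625 dBFS.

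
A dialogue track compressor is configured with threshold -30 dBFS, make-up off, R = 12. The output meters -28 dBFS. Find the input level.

That's 2 dB above the -30 dBFS threshold.
Undo the ratio: input overshoot = 2 × 12 = 24 dB, giving input = -6 dBFS.

-6 dBFS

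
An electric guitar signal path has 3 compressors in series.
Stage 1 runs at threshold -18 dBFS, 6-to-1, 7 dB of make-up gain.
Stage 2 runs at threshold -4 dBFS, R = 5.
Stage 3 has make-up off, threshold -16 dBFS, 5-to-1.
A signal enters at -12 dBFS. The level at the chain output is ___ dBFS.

-14.8 dBFS

Stage 1: overshoot 6 dB → 6/6 = 1 dB → -17 dBFS; +7 dB make-up → -10 dBFS.
Stage 2: -10 dBFS ≤ -4 dBFS, so stage 2 doesn't engage; output -10 dBFS.
Stage 3: overshoot 6 dB → 6/5 = 1.2 dB → -14.8 dBFS.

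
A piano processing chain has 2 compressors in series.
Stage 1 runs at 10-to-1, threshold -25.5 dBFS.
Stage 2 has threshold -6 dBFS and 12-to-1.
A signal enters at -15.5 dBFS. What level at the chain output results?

-24.5 dBFS

Stage 1: -15.5 dBFS is 10 dB over -25.5 dBFS; at 10:1 that becomes 1 dB over, giving -24.5 dBFS.
Stage 2: -24.5 dBFS ≤ -6 dBFS, so stage 2 doesn't engage; output -24.5 dBFS.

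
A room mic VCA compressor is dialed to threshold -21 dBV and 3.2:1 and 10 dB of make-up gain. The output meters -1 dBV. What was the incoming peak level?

Remove make-up: -1 − 10 = -11 dBV.
Post-compression overshoot = -11 − (-21) = 10 dB.
Before 3.2:1 compression the overshoot was 10 × 3.2 = 32 dB, so input = -21 + 32 = 11 dBV.

11 dBV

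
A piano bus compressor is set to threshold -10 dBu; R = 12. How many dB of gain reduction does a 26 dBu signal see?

33 dB

The signal is 36 dB above threshold.
At 12:1, output sits 36/12 = 3 dB above threshold.
Gain reduction = 36 − 3 = 33 dB.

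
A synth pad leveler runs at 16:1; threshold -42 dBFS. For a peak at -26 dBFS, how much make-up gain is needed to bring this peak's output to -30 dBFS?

Without make-up, output = threshold + overshoot/16 = -42 + 1 = -41 dBFS.
Gap to target: 11 dB.

11 dB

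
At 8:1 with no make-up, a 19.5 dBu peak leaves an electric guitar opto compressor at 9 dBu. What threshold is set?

Let T be the threshold. Output overshoot = (input overshoot)/R, so 9 − T = (19.5 − T)/8.
8·(9 − T) = 19.5 − T → 7·T = 72 − 19.5 = 52.5.
T = 52.5/7 = 7.5 dBu.

7.5 dBu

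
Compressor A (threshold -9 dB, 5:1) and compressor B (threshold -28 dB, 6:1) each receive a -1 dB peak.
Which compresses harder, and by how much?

B, by 16.1 dB

A: 8 dB over, compressed to 1.6 dB over, so 6.4 dB of GR.
B: 27 dB over, compressed to 4.5 dB over, so 22.5 dB of GR.
B reduces 16.1 dB more.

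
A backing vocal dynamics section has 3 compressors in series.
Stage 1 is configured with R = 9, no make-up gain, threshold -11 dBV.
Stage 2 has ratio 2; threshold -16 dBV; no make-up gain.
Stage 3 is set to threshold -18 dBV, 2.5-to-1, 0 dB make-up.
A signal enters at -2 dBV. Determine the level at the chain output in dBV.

-16 dBV

Stage 1: 9 dB above -11 dBV, reduced 9:1 to 1 dB above → -10 dBV.
Stage 2: overshoot 6 dB → 6/2 = 3 dB → -13 dBV.
Stage 3: -13 dBV is 5 dB over -18 dBV; at 2.5:1 that becomes 2 dB over, giving -16 dBV.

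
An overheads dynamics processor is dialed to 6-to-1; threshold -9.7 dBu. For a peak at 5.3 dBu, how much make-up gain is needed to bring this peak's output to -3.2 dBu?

Without make-up, output = threshold + overshoot/6 = -9.7 + 2.5 = -7.2 dBu.
Gap to target: 4 dB.

4 dB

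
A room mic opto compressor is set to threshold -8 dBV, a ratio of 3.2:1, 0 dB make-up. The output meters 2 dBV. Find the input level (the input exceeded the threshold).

24 dBV

Post-compression overshoot = 2 − (-8) = 10 dB.
Input overshoot = R × output overshoot = 32 dB → input = -8 + 32 = 24 dBV.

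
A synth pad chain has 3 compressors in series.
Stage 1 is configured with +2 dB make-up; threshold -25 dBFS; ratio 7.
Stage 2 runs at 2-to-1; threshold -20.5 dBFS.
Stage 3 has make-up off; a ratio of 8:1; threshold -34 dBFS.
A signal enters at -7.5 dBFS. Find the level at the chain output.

-32.3125 dBFS

Stage 1: 17.5 dB above -25 dBFS, reduced 7:1 to 2.5 dB above → -22.5 dBFS; +2 dB make-up → -20.5 dBFS.
Stage 2: -20.5 dBFS is at or below the -20.5 dBFS threshold — no compression; output -20.5 dBFS.
Stage 3: overshoot 13.5 dB → 13.5/8 = 1.6875 dB → -32.3125 dBFS.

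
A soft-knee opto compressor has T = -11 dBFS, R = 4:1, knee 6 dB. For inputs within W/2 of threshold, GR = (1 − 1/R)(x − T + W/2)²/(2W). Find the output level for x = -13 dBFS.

-13.0625 dBFS

x − T + W/2 = -13 − (-11) + 3 = 1.
GR = (1 − 1/4) × 1² / 12 = 0.75 × 1 / 12 = 0.0625 dB.
Output = -13 − 0.0625 = -13.0625 dBFS.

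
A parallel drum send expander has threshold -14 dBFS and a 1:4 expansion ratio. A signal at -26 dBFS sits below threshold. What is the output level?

The input is 12 dB below the -14 dBFS threshold.
A 1:4 expander multiplies undershoot by 4: 12 × 4 = 48 dB below threshold.
Output = -14 − 48 = -62 dBFS.

-62 dBFS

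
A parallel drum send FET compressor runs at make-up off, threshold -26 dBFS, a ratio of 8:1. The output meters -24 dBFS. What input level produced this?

Post-compression overshoot = -24 − (-26) = 2 dB.
Input overshoot = R × output overshoot = 16 dB → input = -26 + 16 = -10 dBFS.

-10 dBFS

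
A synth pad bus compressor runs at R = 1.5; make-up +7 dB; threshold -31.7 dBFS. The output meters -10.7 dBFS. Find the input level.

Remove make-up: -10.7 − 7 = -17.7 dBFS.
That's 14 dB above the -31.7 dBFS threshold.
Input overshoot = R × output overshoot = 21 dB → input = -31.7 + 21 = -10.7 dBFS.

-10.7 dBFS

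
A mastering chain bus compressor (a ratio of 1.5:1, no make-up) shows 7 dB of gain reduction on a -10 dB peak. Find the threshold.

Let T be the threshold. Output overshoot = (input overshoot)/R, so -17 − T = (-10 − T)/1.5.
1.5·(-17 − T) = -10 − T → 0.5·T = -25.5 − (-10) = -15.5.
T = -15.5/0.5 = -31 dB.

-31 dB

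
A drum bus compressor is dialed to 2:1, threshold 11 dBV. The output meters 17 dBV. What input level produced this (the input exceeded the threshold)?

The compressed level sits 17 − 11 = 6 dB over threshold.
Undo the ratio: input overshoot = 6 × 2 = 12 dB, giving input = 23 dBV.

23 dBV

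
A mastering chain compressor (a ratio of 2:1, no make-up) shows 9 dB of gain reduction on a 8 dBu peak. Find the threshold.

-10 dBu

Gain reduction = 8 − (-1) = 9 dB; output overshoot = GR / (R − 1) = 9 / 1 = 9 dB.
Threshold = output − output overshoot = -1 − 9 = -10 dBu.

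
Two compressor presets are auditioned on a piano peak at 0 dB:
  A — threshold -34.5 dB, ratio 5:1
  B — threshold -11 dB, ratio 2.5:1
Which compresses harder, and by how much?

A: GR = 34.5 − 34.5/5 = 27.6 dB.
B: GR = 11 − 11/2.5 = 6.6 dB.
Difference: 21 dB in favour of A.

A, by 21 dB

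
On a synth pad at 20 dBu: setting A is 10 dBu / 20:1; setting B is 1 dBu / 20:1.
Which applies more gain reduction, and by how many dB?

B, by 8.55 dB

A: 10 dB over, compressed to 0.5 dB over, so 9.5 dB of GR.
B: 19 dB over, compressed to 0.95 dB over, so 18.05 dB of GR.
Difference: 8.55 dB in favour of B.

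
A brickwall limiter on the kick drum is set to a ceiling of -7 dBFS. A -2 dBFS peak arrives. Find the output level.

-7 dBFS

At ∞:1, everything above -7 dBFS is held at the ceiling.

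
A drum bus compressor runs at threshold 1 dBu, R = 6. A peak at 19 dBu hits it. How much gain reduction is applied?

19 dBu exceeds the threshold by 18 dB.
After 6:1 compression the overshoot becomes 18/6 = 3 dB.
GR = overshoot in − overshoot out = 18 − 3 = 15 dB.

15 dB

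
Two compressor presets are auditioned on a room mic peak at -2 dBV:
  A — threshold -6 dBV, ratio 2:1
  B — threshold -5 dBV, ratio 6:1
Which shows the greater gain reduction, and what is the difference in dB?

A: overshoot 4 dB → output overshoot 2 dB → GR 2 dB.
B: overshoot 3 dB → output overshoot 0.5 dB → GR 2.5 dB.
Difference: 0.5 dB in favour of B.

B, by 0.5 dB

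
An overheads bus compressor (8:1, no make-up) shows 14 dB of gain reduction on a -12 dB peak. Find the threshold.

Gain reduction = -12 − (-26) = 14 dB; output overshoot = GR / (R − 1) = 14 / 7 = 2 dB.
Threshold = output − output overshoot = -26 − 2 = -28 dB.

-28 dB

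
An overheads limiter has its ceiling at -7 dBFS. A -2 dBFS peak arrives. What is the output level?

The limiter clamps the peak to its -7 dBFS ceiling.

-7 dBFS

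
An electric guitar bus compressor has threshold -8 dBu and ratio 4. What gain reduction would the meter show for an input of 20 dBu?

The signal is 28 dB above threshold.
At 4:1, output sits 28/4 = 7 dB above threshold.
So the signal is attenuated by 28 − 7 = 21 dB.

21 dB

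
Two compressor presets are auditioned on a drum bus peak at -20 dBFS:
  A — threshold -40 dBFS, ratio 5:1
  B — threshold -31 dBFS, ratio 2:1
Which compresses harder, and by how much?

A, by 10.5 dB

A: 20 dB over, compressed to 4 dB over, so 16 dB of GR.
B: 11 dB over, compressed to 5.5 dB over, so 5.5 dB of GR.
A reduces 10.5 dB more.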